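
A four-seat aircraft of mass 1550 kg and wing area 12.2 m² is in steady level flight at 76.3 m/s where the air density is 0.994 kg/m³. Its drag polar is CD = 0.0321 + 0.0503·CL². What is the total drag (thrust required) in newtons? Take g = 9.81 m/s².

D = 1460 N

Weight W = mg = 1550 × 9.81 = 15206 N; in level flight L = W.
Dynamic pressure q = 0.5 × 0.994 × 76.3² = 2893 Pa.
CL = W/(q·S) = 15206 / (2893 × 12.2) = 0.4308.
CD = 0.0321 + 0.0503 × 0.4308² = 0.04143.
D = q·S·CD = 2893 × 12.2 × 0.04143 = 1463 N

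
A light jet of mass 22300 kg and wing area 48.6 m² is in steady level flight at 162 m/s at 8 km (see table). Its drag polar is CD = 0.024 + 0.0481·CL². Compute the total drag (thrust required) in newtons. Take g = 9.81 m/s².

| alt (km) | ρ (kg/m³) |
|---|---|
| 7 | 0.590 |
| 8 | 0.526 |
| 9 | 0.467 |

D = 14900 N

At 8 km, from the table: ρ = 0.526 kg/m³.
Weight W = mg = 22300 × 9.81 = 2.1876×10^5 N; in level flight L = W.
Dynamic pressure q = 0.5 × 0.526 × 162² = 6902 Pa.
CL = 2W/(ρv²S) = 2×2.1876×10^5/(0.526×162²×48.6) = 0.6522.
CD = 0.024 + 0.0481 × 0.6522² = 0.04446.
D = q·S·CD = 6902 × 48.6 × 0.04446 = 14910 N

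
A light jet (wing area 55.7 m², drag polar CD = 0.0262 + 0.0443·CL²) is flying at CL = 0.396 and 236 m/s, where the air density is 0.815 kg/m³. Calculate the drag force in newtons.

D = 41900 N

CD = 0.0262 + 0.0443 × 0.396² = 0.03315
D = ½ρv²S·CD = ½ × 0.815 × 236² × 55.7 × 0.03315 = 41900 N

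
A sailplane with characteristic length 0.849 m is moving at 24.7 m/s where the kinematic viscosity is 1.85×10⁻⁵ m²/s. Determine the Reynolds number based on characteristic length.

Re = 1.13×10^6

Re = v·c/ν = 24.7 × 0.849 / (1.85×10⁻⁵) = 1.13×10^6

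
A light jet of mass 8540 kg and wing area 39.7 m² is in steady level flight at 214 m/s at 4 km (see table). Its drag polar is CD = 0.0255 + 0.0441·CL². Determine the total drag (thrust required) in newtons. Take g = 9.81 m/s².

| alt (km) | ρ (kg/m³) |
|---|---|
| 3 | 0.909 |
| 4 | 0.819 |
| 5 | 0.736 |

D = 19400 N

At 4 km, from the table: ρ = 0.819 kg/m³.
Weight W = mg = 8540 × 9.81 = 83777 N; in level flight L = W.
q = ½ρv² = ½ × 0.819 × 214² = 18750 Pa.
Required CL = L/(qS) = 83777/(18750·39.7) = 0.1125.
CD = 0.0255 + 0.0441 × 0.1125² = 0.02606.
D = q·S·CD = 18750 × 39.7 × 0.02606 = 19400 N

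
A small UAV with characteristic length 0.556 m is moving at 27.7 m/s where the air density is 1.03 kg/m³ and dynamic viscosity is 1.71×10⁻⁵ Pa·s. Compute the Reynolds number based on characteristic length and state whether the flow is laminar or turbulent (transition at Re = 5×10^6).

Re = 9.28×10^5 (laminar)

Re = ρ·v·c/μ = 1.03 × 27.7 × 0.556 / (1.71×10⁻⁵) = 9.28×10^5
Since 9.28×10^5 < 5×10^6, the flow is laminar.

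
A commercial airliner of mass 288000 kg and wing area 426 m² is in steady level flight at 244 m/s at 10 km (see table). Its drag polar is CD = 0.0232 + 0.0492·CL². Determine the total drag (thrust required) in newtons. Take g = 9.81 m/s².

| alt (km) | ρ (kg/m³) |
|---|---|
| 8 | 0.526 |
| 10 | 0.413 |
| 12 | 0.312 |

At 10 km, from the table: ρ = 0.413 kg/m³.
Level flight ⇒ L = W = m·g = 288000 × 9.81 = 2.8253×10^6 N.
q = ½ρv² = ½ × 0.413 × 244² = 12290 Pa.
CL = W/(q·S) = 2.8253×10^6 / (12290 × 426) = 0.5395.
CD = 0.0232 + 0.0492 × 0.5395² = 0.03752.
D = q·S·CD = 12290 × 426 × 0.03752 = 1.965×10^5 N

D = 1.96×10^5 N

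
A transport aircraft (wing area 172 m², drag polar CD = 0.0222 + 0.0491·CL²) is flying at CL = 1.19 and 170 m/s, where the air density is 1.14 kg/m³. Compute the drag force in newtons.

CD = 0.0222 + 0.0491 × 1.19² = 0.09173
D = ½ρv²S·CD = ½ × 1.14 × 170² × 172 × 0.09173 = 2.6×10^5 N

D = 2.6×10^5 N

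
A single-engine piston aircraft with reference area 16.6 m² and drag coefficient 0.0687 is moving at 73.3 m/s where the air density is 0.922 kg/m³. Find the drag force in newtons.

Dynamic pressure q = ½ρv² = ½ × 0.922 × 73.3² = 2477 Pa.
D = q·S·CD = 2477 × 16.6 × 0.0687 = 2820 N

D = 2820 N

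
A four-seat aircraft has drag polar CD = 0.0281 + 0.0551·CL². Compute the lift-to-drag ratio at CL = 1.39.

L/D = 10.3

CD = 0.0281 + 0.0551 × 1.39² = 0.1346
L/D = CL/CD = 1.39 / 0.1346 = 10.3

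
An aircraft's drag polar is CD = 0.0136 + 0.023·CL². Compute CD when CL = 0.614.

CD = 0.0223

CD = 0.0136 + 0.023 × 0.614² = 0.0136 + 0.008671 = 0.0223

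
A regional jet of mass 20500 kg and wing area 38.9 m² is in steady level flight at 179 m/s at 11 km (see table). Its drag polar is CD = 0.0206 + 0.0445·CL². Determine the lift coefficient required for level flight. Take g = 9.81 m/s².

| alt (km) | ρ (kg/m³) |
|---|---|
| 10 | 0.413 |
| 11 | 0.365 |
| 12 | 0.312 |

At 11 km, from the table: ρ = 0.365 kg/m³.
Weight W = mg = 20500 × 9.81 = 2.011×10^5 N; in level flight L = W.
Dynamic pressure q = 0.5 × 0.365 × 179² = 5847 Pa.
CL = 2W/(ρv²S) = 2×2.011×10^5/(0.365×179²×38.9) = 0.8841.

CL = 0.884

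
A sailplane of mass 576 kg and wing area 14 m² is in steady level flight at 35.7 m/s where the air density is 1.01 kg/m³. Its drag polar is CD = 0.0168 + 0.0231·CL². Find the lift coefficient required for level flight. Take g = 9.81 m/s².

CL = 0.627

Weight W = mg = 576 × 9.81 = 5650.6 N; in level flight L = W.
Dynamic pressure q = 0.5 × 1.01 × 35.7² = 643.6 Pa.
CL = W/(q·S) = 5650.6 / (643.6 × 14) = 0.6271.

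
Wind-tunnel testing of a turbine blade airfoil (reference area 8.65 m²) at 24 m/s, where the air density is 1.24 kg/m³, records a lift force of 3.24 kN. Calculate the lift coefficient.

CL = 1.05

From L = ½ρv²S·CL, rearranging gives CL = 2L/(ρv²S).
CL = 2 × 3240 / (1.24 × 24² × 8.65) = 1.05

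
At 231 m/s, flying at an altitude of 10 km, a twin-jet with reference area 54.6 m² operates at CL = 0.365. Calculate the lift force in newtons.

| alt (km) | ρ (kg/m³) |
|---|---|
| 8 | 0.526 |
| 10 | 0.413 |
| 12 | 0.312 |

At 10 km, from the table: ρ = 0.413 kg/m³.
Dynamic pressure q = ½ρv² = ½ × 0.413 × 231² = 11020 Pa.
L = q·S·CL = 11020 × 54.6 × 0.365 = 2.2×10^5 N ≈ 220 kN

L = 2.2×10^5 N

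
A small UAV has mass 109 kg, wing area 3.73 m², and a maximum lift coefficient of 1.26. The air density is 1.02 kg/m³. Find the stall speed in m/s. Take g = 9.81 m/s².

V_stall = 21.1 m/s

Weight W = mg = 109 × 9.81 = 1069 N.
From L = ½ρV²S·CL,max = W: V_stall = √(2W/(ρSCL,max)) = √(2·1069/(1.02·3.73·1.26))
V_stall = √446.1 = 21.1 m/s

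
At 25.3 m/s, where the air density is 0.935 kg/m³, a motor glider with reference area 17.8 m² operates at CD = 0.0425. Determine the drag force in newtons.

D = ½ρv²S·CD = ½ × 0.935 × 25.3² × 17.8 × 0.0425 = 226 N

D = 226 N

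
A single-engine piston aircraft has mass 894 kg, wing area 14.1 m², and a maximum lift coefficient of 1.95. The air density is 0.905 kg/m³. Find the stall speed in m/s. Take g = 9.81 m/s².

V_stall = 26.6 m/s

Weight W = mg = 894 × 9.81 = 8770 N.
From L = ½ρV²S·CL,max = W: V_stall = √(2W/(ρSCL,max)) = √(2·8770/(0.905·14.1·1.95))
V_stall = √704.9 = 26.6 m/s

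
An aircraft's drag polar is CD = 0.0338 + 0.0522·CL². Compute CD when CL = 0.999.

CD = 0.0338 + 0.0522 × 0.999² = 0.0338 + 0.0521 = 0.0859

CD = 0.0859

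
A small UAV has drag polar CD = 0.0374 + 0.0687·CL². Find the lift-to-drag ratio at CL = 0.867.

L/D = 9.74

CD = 0.0374 + 0.0687 × 0.867² = 0.08904
L/D = CL/CD = 0.867 / 0.08904 = 9.74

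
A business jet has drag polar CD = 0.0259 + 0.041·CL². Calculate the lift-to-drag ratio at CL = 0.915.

CD = 0.0259 + 0.041 × 0.915² = 0.06023
L/D = CL/CD = 0.915 / 0.06023 = 15.2

L/D = 15.2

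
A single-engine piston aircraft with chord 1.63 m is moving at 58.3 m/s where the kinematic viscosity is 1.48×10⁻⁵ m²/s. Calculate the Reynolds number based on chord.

Re = 6.42×10^6

Re = v·c/ν = 58.3 × 1.63 / (1.48×10⁻⁵) = 6.42×10^6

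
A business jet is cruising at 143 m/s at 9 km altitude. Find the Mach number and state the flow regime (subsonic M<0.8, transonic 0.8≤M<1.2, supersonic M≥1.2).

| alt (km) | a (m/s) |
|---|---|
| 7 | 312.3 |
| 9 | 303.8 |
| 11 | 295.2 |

M = 0.471 (subsonic)

At 9 km, from the table: a = 303.8 m/s.
M = v/a = 143 / 303.8 = 0.471
M = 0.471 → subsonic.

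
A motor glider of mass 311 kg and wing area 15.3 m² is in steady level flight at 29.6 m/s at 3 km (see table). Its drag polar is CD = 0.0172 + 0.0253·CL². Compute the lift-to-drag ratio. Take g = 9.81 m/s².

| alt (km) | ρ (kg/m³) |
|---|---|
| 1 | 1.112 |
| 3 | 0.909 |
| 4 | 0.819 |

L/D = 21.3

At 3 km, from the table: ρ = 0.909 kg/m³.
Level flight ⇒ L = W = m·g = 311 × 9.81 = 3050.9 N.
Dynamic pressure q = 0.5 × 0.909 × 29.6² = 398.2 Pa.
CL = W/(q·S) = 3050.9 / (398.2 × 15.3) = 0.5007.
CD = 0.0172 + 0.0253 × 0.5007² = 0.02354.
L/D = CL/CD = 0.5007 / 0.02354 = 21.3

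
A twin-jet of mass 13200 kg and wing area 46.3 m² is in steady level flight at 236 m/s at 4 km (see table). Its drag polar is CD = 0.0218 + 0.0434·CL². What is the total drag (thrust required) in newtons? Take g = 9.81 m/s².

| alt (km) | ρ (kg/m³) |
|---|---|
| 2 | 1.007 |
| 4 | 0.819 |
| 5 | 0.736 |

D = 23700 N

At 4 km, from the table: ρ = 0.819 kg/m³.
In steady level flight, lift balances weight: W = mg = 13200 × 9.81 = 1.2949×10^5 N.
Dynamic pressure q = 0.5 × 0.819 × 236² = 22810 Pa.
CL = 2W/(ρv²S) = 2×1.2949×10^5/(0.819×236²×46.3) = 0.1226.
CD = 0.0218 + 0.0434 × 0.1226² = 0.02245.
D = q·S·CD = 22810 × 46.3 × 0.02245 = 23710 N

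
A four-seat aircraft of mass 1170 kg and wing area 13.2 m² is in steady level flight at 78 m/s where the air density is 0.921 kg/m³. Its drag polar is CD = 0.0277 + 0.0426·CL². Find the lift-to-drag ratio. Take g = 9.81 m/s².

L/D = 9.76

Level flight ⇒ L = W = m·g = 1170 × 9.81 = 11478 N.
q = ½ρv² = ½ × 0.921 × 78² = 2802 Pa.
CL = W/(q·S) = 11478 / (2802 × 13.2) = 0.3104.
CD = 0.0277 + 0.0426 × 0.3104² = 0.0318.
L/D = CL/CD = 0.3104 / 0.0318 = 9.76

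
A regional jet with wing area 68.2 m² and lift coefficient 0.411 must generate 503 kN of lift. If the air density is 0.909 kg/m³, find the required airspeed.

L = ½ρv²S·CL ⇒ v = √(2L/(ρ·S·CL))
v = √(2 × 5.03×10^5 / (0.909 × 68.2 × 0.411)) = √39480 = 199 m/s

v = 199 m/s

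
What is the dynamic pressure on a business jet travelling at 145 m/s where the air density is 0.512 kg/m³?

q = 5380 Pa

q = ½ρv² = ½ × 0.512 × 145² = 5380 Pa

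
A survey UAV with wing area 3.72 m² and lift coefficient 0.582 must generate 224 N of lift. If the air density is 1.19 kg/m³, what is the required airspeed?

v = 13.2 m/s

L = ½ρv²S·CL ⇒ v = √(2L/(ρ·S·CL))
v = √(2 × 224 / (1.19 × 3.72 × 0.582)) = √173.9 = 13.2 m/s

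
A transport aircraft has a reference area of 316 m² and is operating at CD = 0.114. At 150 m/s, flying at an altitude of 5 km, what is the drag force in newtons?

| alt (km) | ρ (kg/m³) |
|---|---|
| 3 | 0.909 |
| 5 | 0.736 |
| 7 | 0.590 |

At 5 km, from the table: ρ = 0.736 kg/m³.
Dynamic pressure q = ½ρv² = ½ × 0.736 × 150² = 8280 Pa.
D = q·S·CD = 8280 × 316 × 0.114 = 2.98×10^5 N ≈ 298 kN

D = 2.98×10^5 N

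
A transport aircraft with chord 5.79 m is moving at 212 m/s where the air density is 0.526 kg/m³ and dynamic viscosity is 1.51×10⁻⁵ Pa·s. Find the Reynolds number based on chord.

Re = ρ·v·c/μ = 0.526 × 212 × 5.79 / (1.51×10⁻⁵) = 4.28×10^7

Re = 4.28×10^7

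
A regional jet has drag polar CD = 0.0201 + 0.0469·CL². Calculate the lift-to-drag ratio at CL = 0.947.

L/D = 15.2

CD = 0.0201 + 0.0469 × 0.947² = 0.06216
L/D = CL/CD = 0.947 / 0.06216 = 15.2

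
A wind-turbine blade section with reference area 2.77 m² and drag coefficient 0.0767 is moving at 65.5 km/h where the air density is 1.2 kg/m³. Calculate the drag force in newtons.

Convert speed: v = 65.5 km/h ÷ 3.6 = 18.19 m/s.
D = ½ρv²S·CD = ½ × 1.2 × 18.19² × 2.77 × 0.0767 = 42.2 N

D = 42.2 N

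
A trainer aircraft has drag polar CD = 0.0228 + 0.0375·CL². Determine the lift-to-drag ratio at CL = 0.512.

L/D = 15.7

CD = 0.0228 + 0.0375 × 0.512² = 0.03263
L/D = CL/CD = 0.512 / 0.03263 = 15.7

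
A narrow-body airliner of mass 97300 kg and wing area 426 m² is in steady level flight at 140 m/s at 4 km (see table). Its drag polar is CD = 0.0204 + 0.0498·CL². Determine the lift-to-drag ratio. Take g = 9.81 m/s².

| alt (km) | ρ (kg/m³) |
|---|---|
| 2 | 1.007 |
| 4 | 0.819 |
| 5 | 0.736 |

L/D = 11.5

At 4 km, from the table: ρ = 0.819 kg/m³.
In steady level flight, lift balances weight: W = mg = 97300 × 9.81 = 9.5451×10^5 N.
q = ½ρv² = ½ × 0.819 × 140² = 8026 Pa.
CL = 2W/(ρv²S) = 2×9.5451×10^5/(0.819×140²×426) = 0.2792.
CD = 0.0204 + 0.0498 × 0.2792² = 0.02428.
L/D = CL/CD = 0.2792 / 0.02428 = 11.5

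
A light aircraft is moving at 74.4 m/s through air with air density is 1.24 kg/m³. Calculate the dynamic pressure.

q = ½ρv² = ½ × 1.24 × 74.4² = 3430 Pa

q = 3430 Pa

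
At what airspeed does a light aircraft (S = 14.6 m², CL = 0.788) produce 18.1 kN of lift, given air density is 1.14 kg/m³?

L = ½ρv²S·CL ⇒ v = √(2L/(ρ·S·CL))
v = √(2 × 18100 / (1.14 × 14.6 × 0.788)) = √2760 = 52.5 m/s

v = 52.5 m/s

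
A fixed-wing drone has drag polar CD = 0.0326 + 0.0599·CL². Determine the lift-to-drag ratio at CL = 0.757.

CD = 0.0326 + 0.0599 × 0.757² = 0.06693
L/D = CL/CD = 0.757 / 0.06693 = 11.3

L/D = 11.3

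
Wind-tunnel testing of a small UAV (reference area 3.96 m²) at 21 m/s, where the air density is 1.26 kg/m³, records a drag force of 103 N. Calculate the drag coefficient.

CD = 0.0936

From D = ½ρv²S·CD, rearranging gives CD = 2D/(ρv²S).
CD = 2 × 103 / (1.26 × 21² × 3.96) = 0.0936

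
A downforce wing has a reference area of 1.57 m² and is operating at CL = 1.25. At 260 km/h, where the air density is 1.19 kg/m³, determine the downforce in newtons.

Convert speed: v = 260 km/h ÷ 3.6 = 72.22 m/s.
L = ½ρv²S·CL = ½ × 1.19 × 72.22² × 1.57 × 1.25 = 6090 N ≈ 6.09 kN

L = 6090 N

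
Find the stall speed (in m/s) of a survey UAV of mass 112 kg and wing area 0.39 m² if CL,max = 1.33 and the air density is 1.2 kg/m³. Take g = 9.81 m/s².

V_stall = 59.4 m/s

Stall occurs when L = W at CL,max. W = mg = 112 × 9.81 = 1099 N.
From L = ½ρV²S·CL,max = W: V_stall = √(2W/(ρSCL,max)) = √(2·1099/(1.2·0.39·1.33))
V_stall = √3530 = 59.4 m/s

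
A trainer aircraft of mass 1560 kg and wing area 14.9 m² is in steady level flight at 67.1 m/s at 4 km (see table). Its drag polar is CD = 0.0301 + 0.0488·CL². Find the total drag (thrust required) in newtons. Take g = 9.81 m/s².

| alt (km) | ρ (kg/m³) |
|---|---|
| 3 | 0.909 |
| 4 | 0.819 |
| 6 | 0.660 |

D = 1240 N

At 4 km, from the table: ρ = 0.819 kg/m³.
In steady level flight, lift balances weight: W = mg = 1560 × 9.81 = 15304 N.
Dynamic pressure q = 0.5 × 0.819 × 67.1² = 1844 Pa.
Required CL = L/(qS) = 15304/(1844·14.9) = 0.5571.
CD = 0.0301 + 0.0488 × 0.5571² = 0.04524.
D = q·S·CD = 1844 × 14.9 × 0.04524 = 1243 N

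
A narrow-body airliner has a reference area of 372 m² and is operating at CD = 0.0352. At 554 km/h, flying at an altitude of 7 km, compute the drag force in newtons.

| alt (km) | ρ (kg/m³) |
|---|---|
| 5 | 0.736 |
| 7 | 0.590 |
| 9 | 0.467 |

D = 91500 N

At 7 km, from the table: ρ = 0.590 kg/m³.
Convert speed: v = 554 km/h ÷ 3.6 = 153.9 m/s.
Dynamic pressure q = ½ρv² = ½ × 0.59 × 153.9² = 6986 Pa.
D = q·S·CD = 6986 × 372 × 0.0352 = 91500 N ≈ 91.5 kN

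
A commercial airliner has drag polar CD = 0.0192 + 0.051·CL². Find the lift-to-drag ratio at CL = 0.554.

L/D = 15.9

CD = 0.0192 + 0.051 × 0.554² = 0.03485
L/D = CL/CD = 0.554 / 0.03485 = 15.9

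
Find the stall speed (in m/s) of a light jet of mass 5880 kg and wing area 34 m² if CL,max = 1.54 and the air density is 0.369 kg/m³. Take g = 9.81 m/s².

Weight W = mg = 5880 × 9.81 = 57680 N.
From L = ½ρV²S·CL,max = W: V_stall = √(2W/(ρSCL,max)) = √(2·57680/(0.369·34·1.54))
V_stall = √5971 = 77.3 m/s

V_stall = 77.3 m/s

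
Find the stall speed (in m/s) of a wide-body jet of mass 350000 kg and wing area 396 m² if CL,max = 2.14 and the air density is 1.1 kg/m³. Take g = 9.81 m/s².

Stall occurs when L = W at CL,max. W = mg = 350000 × 9.81 = 3.434×10^6 N.
V_stall = √(2W/(ρ·S·CL,max)) = √(2 × 3.434×10^6 / (1.1 × 396 × 2.14))
V_stall = √7367 = 85.8 m/s

V_stall = 85.8 m/s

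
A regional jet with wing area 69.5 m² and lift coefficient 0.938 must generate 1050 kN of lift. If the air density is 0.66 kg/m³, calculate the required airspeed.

L = ½ρv²S·CL ⇒ v = √(2L/(ρ·S·CL))
v = √(2 × 1.05×10^6 / (0.66 × 69.5 × 0.938)) = √48810 = 221 m/s

v = 221 m/s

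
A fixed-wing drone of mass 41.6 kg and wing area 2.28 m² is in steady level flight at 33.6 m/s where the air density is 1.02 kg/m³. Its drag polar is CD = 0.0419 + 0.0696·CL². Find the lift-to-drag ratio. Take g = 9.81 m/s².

L/D = 6.39

Weight W = mg = 41.6 × 9.81 = 408.1 N; in level flight L = W.
q = ½ρv² = ½ × 1.02 × 33.6² = 575.8 Pa.
CL = W/(q·S) = 408.1 / (575.8 × 2.28) = 0.3109.
CD = 0.0419 + 0.0696 × 0.3109² = 0.04863.
L/D = CL/CD = 0.3109 / 0.04863 = 6.39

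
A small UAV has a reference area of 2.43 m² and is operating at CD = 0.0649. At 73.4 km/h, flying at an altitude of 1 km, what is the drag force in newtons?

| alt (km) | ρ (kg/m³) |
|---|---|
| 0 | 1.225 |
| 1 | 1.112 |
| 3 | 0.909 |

D = 36.5 N

At 1 km, from the table: ρ = 1.112 kg/m³.
Convert speed: v = 73.4 km/h ÷ 3.6 = 20.39 m/s.
Dynamic pressure q = ½ρv² = ½ × 1.112 × 20.39² = 231.1 Pa.
D = q·S·CD = 231.1 × 2.43 × 0.0649 = 36.5 N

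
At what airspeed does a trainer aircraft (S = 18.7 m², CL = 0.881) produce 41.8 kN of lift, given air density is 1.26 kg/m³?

v = 63.5 m/s

L = ½ρv²S·CL ⇒ v = √(2L/(ρ·S·CL))
v = √(2 × 41800 / (1.26 × 18.7 × 0.881)) = √4027 = 63.5 m/s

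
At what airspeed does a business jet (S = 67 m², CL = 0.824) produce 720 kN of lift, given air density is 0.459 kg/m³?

L = ½ρv²S·CL ⇒ v = √(2L/(ρ·S·CL))
v = √(2 × 7.2×10^5 / (0.459 × 67 × 0.824)) = √56830 = 238 m/s

v = 238 m/s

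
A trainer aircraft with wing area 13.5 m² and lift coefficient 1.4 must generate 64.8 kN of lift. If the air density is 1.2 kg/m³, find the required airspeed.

L = ½ρv²S·CL ⇒ v = √(2L/(ρ·S·CL))
v = √(2 × 64800 / (1.2 × 13.5 × 1.4)) = √5714 = 75.6 m/s

v = 75.6 m/s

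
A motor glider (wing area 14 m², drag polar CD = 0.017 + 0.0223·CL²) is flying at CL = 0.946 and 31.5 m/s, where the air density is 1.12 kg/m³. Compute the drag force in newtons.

D = 287 N

CD = 0.017 + 0.0223 × 0.946² = 0.03696
D = ½ρv²S·CD = ½ × 1.12 × 31.5² × 14 × 0.03696 = 287 N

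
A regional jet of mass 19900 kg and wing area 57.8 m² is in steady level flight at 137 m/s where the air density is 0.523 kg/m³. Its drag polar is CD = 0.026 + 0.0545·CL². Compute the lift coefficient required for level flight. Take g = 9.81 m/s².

Level flight ⇒ L = W = m·g = 19900 × 9.81 = 1.9522×10^5 N.
Dynamic pressure q = 0.5 × 0.523 × 137² = 4908 Pa.
CL = W/(q·S) = 1.9522×10^5 / (4908 × 57.8) = 0.6881.

CL = 0.688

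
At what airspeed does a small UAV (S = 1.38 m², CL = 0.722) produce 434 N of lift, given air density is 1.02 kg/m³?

L = ½ρv²S·CL ⇒ v = √(2L/(ρ·S·CL))
v = √(2 × 434 / (1.02 × 1.38 × 0.722)) = √854.1 = 29.2 m/s

v = 29.2 m/s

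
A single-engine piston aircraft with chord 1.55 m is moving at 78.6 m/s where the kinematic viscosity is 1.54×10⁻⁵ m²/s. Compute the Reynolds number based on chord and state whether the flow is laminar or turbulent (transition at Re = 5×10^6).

Re = v·c/ν = 78.6 × 1.55 / (1.54×10⁻⁵) = 7.91×10^6
Since 7.91×10^6 > 5×10^6, the flow is turbulent.

Re = 7.91×10^6 (turbulent)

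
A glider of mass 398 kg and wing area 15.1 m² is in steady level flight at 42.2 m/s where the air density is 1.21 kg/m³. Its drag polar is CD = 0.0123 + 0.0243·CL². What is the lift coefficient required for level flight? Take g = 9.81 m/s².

In steady level flight, lift balances weight: W = mg = 398 × 9.81 = 3904.4 N.
q = ½ρv² = ½ × 1.21 × 42.2² = 1077 Pa.
Required CL = L/(qS) = 3904.4/(1077·15.1) = 0.24.

CL = 0.24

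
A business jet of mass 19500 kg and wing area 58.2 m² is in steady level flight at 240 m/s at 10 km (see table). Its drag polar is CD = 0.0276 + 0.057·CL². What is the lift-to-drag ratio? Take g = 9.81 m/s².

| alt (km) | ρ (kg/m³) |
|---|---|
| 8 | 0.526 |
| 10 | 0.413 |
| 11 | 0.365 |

L/D = 8.65

At 10 km, from the table: ρ = 0.413 kg/m³.
Weight W = mg = 19500 × 9.81 = 1.913×10^5 N; in level flight L = W.
q = ½ρv² = ½ × 0.413 × 240² = 11890 Pa.
CL = 2W/(ρv²S) = 2×1.913×10^5/(0.413×240²×58.2) = 0.2763.
CD = 0.0276 + 0.057 × 0.2763² = 0.03195.
L/D = CL/CD = 0.2763 / 0.03195 = 8.65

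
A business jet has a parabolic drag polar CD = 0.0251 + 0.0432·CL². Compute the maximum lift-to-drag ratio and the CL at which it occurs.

For CD = CD0 + K·CL², (L/D)max occurs at CL* = √(CD0/K) and equals 1/(2√(K·CD0)).
(L/D)max = 1/(2√(0.0432 × 0.0251)) = 1/(2 × 0.03293) = 15.2
CL* = √(0.0251/0.0432) = 0.762

(L/D)max = 15.2, at CL = 0.762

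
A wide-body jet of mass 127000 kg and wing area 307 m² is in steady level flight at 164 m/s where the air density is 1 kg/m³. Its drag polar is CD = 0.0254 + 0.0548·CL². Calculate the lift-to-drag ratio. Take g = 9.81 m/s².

L/D = 9.93

In steady level flight, lift balances weight: W = mg = 127000 × 9.81 = 1.2459×10^6 N.
Dynamic pressure q = 0.5 × 1 × 164² = 13450 Pa.
CL = W/(q·S) = 1.2459×10^6 / (13450 × 307) = 0.3018.
CD = 0.0254 + 0.0548 × 0.3018² = 0.03039.
L/D = CL/CD = 0.3018 / 0.03039 = 9.93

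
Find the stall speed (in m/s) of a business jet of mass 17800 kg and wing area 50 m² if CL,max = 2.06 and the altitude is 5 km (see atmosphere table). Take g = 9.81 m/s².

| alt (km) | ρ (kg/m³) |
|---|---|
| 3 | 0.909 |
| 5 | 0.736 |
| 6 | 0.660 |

At 5 km, from the table: ρ = 0.736 kg/m³.
Stall occurs when L = W at CL,max. W = mg = 17800 × 9.81 = 1.746×10^5 N.
V_stall = √(2W/(ρ·S·CL,max)) = √(2 × 1.746×10^5 / (0.736 × 50 × 2.06))
V_stall = √4607 = 67.9 m/s

V_stall = 67.9 m/s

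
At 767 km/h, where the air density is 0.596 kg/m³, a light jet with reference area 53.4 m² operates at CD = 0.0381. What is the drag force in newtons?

Convert speed: v = 767 km/h ÷ 3.6 = 213.1 m/s.
D = ½ρv²S·CD = ½ × 0.596 × 213.1² × 53.4 × 0.0381 = 27500 N ≈ 27.5 kN

D = 27500 N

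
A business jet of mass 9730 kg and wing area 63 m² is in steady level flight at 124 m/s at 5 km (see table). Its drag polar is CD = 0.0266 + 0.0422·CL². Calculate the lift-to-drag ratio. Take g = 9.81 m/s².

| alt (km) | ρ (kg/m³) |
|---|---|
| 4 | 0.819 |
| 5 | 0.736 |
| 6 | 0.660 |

At 5 km, from the table: ρ = 0.736 kg/m³.
In steady level flight, lift balances weight: W = mg = 9730 × 9.81 = 95451 N.
Dynamic pressure q = 0.5 × 0.736 × 124² = 5658 Pa.
Required CL = L/(qS) = 95451/(5658·63) = 0.2678.
CD = 0.0266 + 0.0422 × 0.2678² = 0.02963.
L/D = CL/CD = 0.2678 / 0.02963 = 9.04

L/D = 9.04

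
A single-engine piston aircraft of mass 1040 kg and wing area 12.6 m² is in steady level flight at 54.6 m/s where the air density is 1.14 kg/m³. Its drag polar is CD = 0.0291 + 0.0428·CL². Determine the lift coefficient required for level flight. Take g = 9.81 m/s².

CL = 0.477

Weight W = mg = 1040 × 9.81 = 10202 N; in level flight L = W.
q = ½ρv² = ½ × 1.14 × 54.6² = 1699 Pa.
CL = W/(q·S) = 10202 / (1699 × 12.6) = 0.4765.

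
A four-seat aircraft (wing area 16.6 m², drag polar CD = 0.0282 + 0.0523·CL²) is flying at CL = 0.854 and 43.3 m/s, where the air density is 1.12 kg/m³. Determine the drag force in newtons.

D = 1160 N

CD = 0.0282 + 0.0523 × 0.854² = 0.06634
D = ½ρv²S·CD = ½ × 1.12 × 43.3² × 16.6 × 0.06634 = 1160 N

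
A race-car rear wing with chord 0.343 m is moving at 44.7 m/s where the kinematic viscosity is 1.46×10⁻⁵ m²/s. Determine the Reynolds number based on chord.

Re = 1.05×10^6

Re = v·c/ν = 44.7 × 0.343 / (1.46×10⁻⁵) = 1.05×10^6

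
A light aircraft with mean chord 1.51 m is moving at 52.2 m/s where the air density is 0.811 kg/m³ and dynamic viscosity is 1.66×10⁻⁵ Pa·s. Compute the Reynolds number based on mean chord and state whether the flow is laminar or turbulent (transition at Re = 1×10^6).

Re = ρ·v·c/μ = 0.811 × 52.2 × 1.51 / (1.66×10⁻⁵) = 3.85×10^6
Since 3.85×10^6 > 1×10^6, the flow is turbulent.

Re = 3.85×10^6 (turbulent)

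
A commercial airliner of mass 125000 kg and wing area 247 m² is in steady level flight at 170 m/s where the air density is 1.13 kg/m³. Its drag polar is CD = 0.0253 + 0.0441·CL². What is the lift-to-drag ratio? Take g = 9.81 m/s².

Weight W = mg = 125000 × 9.81 = 1.2262×10^6 N; in level flight L = W.
Dynamic pressure q = 0.5 × 1.13 × 170² = 16330 Pa.
CL = W/(q·S) = 1.2262×10^6 / (16330 × 247) = 0.304.
CD = 0.0253 + 0.0441 × 0.304² = 0.02938.
L/D = CL/CD = 0.304 / 0.02938 = 10.3

L/D = 10.3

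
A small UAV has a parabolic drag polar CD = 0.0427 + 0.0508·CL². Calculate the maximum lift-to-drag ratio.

(L/D)max = 10.7

For CD = CD0 + K·CL², (L/D)max occurs at CL* = √(CD0/K) and equals 1/(2√(K·CD0)).
(L/D)max = 1/(2√(0.0508 × 0.0427)) = 1/(2 × 0.04657) = 10.7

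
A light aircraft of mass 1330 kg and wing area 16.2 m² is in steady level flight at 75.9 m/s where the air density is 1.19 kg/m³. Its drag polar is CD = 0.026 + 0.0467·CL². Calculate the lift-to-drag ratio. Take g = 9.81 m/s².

Weight W = mg = 1330 × 9.81 = 13047 N; in level flight L = W.
Dynamic pressure q = 0.5 × 1.19 × 75.9² = 3428 Pa.
CL = W/(q·S) = 13047 / (3428 × 16.2) = 0.235.
CD = 0.026 + 0.0467 × 0.235² = 0.02858.
L/D = CL/CD = 0.235 / 0.02858 = 8.22

L/D = 8.22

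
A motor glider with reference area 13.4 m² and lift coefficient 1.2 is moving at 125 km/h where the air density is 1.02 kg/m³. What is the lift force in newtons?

L = 9890 N

Convert speed: v = 125 km/h ÷ 3.6 = 34.72 m/s.
Dynamic pressure q = ½ρv² = ½ × 1.02 × 34.72² = 614.9 Pa.
L = q·S·CL = 614.9 × 13.4 × 1.2 = 9890 N ≈ 9.89 kN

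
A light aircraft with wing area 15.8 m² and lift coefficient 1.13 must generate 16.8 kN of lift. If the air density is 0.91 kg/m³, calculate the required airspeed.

L = ½ρv²S·CL ⇒ v = √(2L/(ρ·S·CL))
v = √(2 × 16800 / (0.91 × 15.8 × 1.13)) = √2068 = 45.5 m/s

v = 45.5 m/s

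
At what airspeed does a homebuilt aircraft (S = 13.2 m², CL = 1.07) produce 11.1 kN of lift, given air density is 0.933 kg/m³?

v = 41 m/s

L = ½ρv²S·CL ⇒ v = √(2L/(ρ·S·CL))
v = √(2 × 11100 / (0.933 × 13.2 × 1.07)) = √1685 = 41 m/s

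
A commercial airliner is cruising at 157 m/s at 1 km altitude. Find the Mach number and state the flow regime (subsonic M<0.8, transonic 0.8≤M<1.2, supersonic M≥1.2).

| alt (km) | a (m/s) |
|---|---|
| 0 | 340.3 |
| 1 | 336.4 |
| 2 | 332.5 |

M = 0.467 (subsonic)

At 1 km, from the table: a = 336.4 m/s.
M = v/a = 157 / 336.4 = 0.467
M = 0.467 → subsonic.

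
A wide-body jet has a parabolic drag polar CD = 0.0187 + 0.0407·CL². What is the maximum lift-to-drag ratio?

For CD = CD0 + K·CL², (L/D)max occurs at CL* = √(CD0/K) and equals 1/(2√(K·CD0)).
(L/D)max = 1/(2√(0.0407 × 0.0187)) = 1/(2 × 0.02759) = 18.1

(L/D)max = 18.1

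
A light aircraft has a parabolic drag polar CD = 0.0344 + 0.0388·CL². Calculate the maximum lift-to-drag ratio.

(L/D)max = 13.7

For CD = CD0 + K·CL², (L/D)max occurs at CL* = √(CD0/K) and equals 1/(2√(K·CD0)).
(L/D)max = 1/(2√(0.0388 × 0.0344)) = 1/(2 × 0.03653) = 13.7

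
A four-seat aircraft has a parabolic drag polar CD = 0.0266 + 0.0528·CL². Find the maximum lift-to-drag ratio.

For CD = CD0 + K·CL², (L/D)max occurs at CL* = √(CD0/K) and equals 1/(2√(K·CD0)).
(L/D)max = 1/(2√(0.0528 × 0.0266)) = 1/(2 × 0.03748) = 13.3

(L/D)max = 13.3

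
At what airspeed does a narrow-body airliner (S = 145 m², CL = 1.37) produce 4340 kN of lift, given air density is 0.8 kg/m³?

L = ½ρv²S·CL ⇒ v = √(2L/(ρ·S·CL))
v = √(2 × 4.34×10^6 / (0.8 × 145 × 1.37)) = √54620 = 234 m/s

v = 234 m/s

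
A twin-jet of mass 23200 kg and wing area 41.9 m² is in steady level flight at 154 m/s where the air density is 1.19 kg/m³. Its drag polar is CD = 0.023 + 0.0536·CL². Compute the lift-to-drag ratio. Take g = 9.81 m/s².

L/D = 12.4

In steady level flight, lift balances weight: W = mg = 23200 × 9.81 = 2.2759×10^5 N.
q = ½ρv² = ½ × 1.19 × 154² = 14110 Pa.
CL = W/(q·S) = 2.2759×10^5 / (14110 × 41.9) = 0.3849.
CD = 0.023 + 0.0536 × 0.3849² = 0.03094.
L/D = CL/CD = 0.3849 / 0.03094 = 12.4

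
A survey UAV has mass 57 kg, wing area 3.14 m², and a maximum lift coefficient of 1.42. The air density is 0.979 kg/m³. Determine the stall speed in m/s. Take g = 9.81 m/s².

Stall occurs when L = W at CL,max. W = mg = 57 × 9.81 = 559.2 N.
V_stall = √(2W/(ρ·S·CL,max)) = √(2 × 559.2 / (0.979 × 3.14 × 1.42))
V_stall = √256.2 = 16 m/s

V_stall = 16 m/s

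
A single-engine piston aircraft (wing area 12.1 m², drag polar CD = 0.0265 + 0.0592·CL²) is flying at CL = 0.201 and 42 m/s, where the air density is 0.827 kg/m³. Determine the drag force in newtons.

CD = 0.0265 + 0.0592 × 0.201² = 0.02889
D = ½ρv²S·CD = ½ × 0.827 × 42² × 12.1 × 0.02889 = 255 N

D = 255 N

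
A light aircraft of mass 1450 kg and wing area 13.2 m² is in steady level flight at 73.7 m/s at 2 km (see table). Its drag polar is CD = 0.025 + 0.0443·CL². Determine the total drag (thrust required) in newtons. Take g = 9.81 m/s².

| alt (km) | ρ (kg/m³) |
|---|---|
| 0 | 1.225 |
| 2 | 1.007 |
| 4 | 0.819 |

At 2 km, from the table: ρ = 1.007 kg/m³.
In steady level flight, lift balances weight: W = mg = 1450 × 9.81 = 14224 N.
Dynamic pressure q = 0.5 × 1.007 × 73.7² = 2735 Pa.
CL = W/(q·S) = 14224 / (2735 × 13.2) = 0.394.
CD = 0.025 + 0.0443 × 0.394² = 0.03188.
D = q·S·CD = 2735 × 13.2 × 0.03188 = 1151 N

D = 1150 N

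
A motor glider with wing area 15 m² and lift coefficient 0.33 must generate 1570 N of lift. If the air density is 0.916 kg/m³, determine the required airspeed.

v = 26.3 m/s

L = ½ρv²S·CL ⇒ v = √(2L/(ρ·S·CL))
v = √(2 × 1570 / (0.916 × 15 × 0.33)) = √692.5 = 26.3 m/s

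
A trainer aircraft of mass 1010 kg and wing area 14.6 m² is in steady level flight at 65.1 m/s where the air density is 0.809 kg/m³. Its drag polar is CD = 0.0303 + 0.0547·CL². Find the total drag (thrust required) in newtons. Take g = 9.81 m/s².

D = 973 N

In steady level flight, lift balances weight: W = mg = 1010 × 9.81 = 9908.1 N.
Dynamic pressure q = 0.5 × 0.809 × 65.1² = 1714 Pa.
CL = W/(q·S) = 9908.1 / (1714 × 14.6) = 0.3959.
CD = 0.0303 + 0.0547 × 0.3959² = 0.03887.
D = q·S·CD = 1714 × 14.6 × 0.03887 = 972.9 N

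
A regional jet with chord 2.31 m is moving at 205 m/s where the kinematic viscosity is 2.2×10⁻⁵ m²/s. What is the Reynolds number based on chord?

Re = 2.15×10^7

Re = v·c/ν = 205 × 2.31 / (2.2×10⁻⁵) = 2.15×10^7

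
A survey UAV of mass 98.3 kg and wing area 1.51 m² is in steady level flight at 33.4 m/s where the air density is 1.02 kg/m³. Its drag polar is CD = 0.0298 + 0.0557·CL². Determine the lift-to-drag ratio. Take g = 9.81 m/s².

Weight W = mg = 98.3 × 9.81 = 964.32 N; in level flight L = W.
Dynamic pressure q = 0.5 × 1.02 × 33.4² = 568.9 Pa.
Required CL = L/(qS) = 964.32/(568.9·1.51) = 1.122.
CD = 0.0298 + 0.0557 × 1.122² = 0.09998.
L/D = CL/CD = 1.122 / 0.09998 = 11.2

L/D = 11.2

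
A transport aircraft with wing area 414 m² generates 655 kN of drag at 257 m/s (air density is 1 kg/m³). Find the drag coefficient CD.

CD = 0.0479

From D = ½ρv²S·CD, rearranging gives CD = 2D/(ρv²S).
CD = 2 × 6.55×10^5 / (1 × 257² × 414) = 0.0479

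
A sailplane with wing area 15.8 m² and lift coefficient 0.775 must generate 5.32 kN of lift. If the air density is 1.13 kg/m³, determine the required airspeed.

v = 27.7 m/s

L = ½ρv²S·CL ⇒ v = √(2L/(ρ·S·CL))
v = √(2 × 5320 / (1.13 × 15.8 × 0.775)) = √769 = 27.7 m/s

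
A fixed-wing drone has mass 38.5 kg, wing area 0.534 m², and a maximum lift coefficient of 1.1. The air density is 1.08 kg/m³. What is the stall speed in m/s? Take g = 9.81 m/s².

Stall occurs when L = W at CL,max. W = mg = 38.5 × 9.81 = 377.7 N.
From L = ½ρV²S·CL,max = W: V_stall = √(2W/(ρSCL,max)) = √(2·377.7/(1.08·0.534·1.1))
V_stall = √1191 = 34.5 m/s

V_stall = 34.5 m/s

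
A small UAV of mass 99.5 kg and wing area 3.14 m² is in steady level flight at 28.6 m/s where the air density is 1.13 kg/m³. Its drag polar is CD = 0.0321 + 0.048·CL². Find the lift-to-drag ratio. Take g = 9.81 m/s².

Weight W = mg = 99.5 × 9.81 = 976.1 N; in level flight L = W.
q = ½ρv² = ½ × 1.13 × 28.6² = 462.1 Pa.
Required CL = L/(qS) = 976.1/(462.1·3.14) = 0.6726.
CD = 0.0321 + 0.048 × 0.6726² = 0.05382.
L/D = CL/CD = 0.6726 / 0.05382 = 12.5

L/D = 12.5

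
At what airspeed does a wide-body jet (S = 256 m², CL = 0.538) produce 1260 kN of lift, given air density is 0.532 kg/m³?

L = ½ρv²S·CL ⇒ v = √(2L/(ρ·S·CL))
v = √(2 × 1.26×10^6 / (0.532 × 256 × 0.538)) = √34390 = 185 m/s

v = 185 m/s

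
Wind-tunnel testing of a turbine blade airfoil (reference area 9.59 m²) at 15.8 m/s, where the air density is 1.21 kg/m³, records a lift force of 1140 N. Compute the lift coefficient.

From L = ½ρv²S·CL, rearranging gives CL = 2L/(ρv²S).
CL = 2 × 1140 / (1.21 × 15.8² × 9.59) = 0.787

CL = 0.787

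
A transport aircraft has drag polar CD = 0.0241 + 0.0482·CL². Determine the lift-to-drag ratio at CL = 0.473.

CD = 0.0241 + 0.0482 × 0.473² = 0.03488
L/D = CL/CD = 0.473 / 0.03488 = 13.6

L/D = 13.6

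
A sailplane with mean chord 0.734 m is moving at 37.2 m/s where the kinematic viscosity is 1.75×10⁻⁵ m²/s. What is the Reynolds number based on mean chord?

Re = v·c/ν = 37.2 × 0.734 / (1.75×10⁻⁵) = 1.56×10^6

Re = 1.56×10^6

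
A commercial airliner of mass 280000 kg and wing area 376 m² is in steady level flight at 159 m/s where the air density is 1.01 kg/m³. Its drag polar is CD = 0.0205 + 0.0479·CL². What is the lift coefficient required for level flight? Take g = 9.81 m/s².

CL = 0.572

In steady level flight, lift balances weight: W = mg = 280000 × 9.81 = 2.7468×10^6 N.
Dynamic pressure q = 0.5 × 1.01 × 159² = 12770 Pa.
Required CL = L/(qS) = 2.7468×10^6/(12770·376) = 0.5722.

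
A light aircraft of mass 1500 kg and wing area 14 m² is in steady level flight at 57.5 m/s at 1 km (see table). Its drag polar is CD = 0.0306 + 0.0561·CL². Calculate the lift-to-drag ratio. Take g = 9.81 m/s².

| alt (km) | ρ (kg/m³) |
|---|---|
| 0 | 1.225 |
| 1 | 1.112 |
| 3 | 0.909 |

At 1 km, from the table: ρ = 1.112 kg/m³.
Level flight ⇒ L = W = m·g = 1500 × 9.81 = 14715 N.
q = ½ρv² = ½ × 1.112 × 57.5² = 1838 Pa.
Required CL = L/(qS) = 14715/(1838·14) = 0.5718.
CD = 0.0306 + 0.0561 × 0.5718² = 0.04894.
L/D = CL/CD = 0.5718 / 0.04894 = 11.7

L/D = 11.7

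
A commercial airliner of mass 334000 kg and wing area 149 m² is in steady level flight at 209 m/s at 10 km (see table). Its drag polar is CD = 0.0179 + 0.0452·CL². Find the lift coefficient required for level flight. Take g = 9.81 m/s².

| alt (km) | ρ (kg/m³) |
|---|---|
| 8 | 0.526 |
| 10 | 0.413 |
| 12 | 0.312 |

CL = 2.44

At 10 km, from the table: ρ = 0.413 kg/m³.
In steady level flight, lift balances weight: W = mg = 334000 × 9.81 = 3.2765×10^6 N.
Dynamic pressure q = 0.5 × 0.413 × 209² = 9020 Pa.
CL = W/(q·S) = 3.2765×10^6 / (9020 × 149) = 2.438.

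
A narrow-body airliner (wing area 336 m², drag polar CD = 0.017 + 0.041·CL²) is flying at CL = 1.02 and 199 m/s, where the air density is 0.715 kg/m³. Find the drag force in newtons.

CD = 0.017 + 0.041 × 1.02² = 0.05966
D = ½ρv²S·CD = ½ × 0.715 × 199² × 336 × 0.05966 = 2.84×10^5 N

D = 2.84×10^5 N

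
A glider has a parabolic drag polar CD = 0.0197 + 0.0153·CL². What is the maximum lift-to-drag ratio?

For CD = CD0 + K·CL², (L/D)max occurs at CL* = √(CD0/K) and equals 1/(2√(K·CD0)).
(L/D)max = 1/(2√(0.0153 × 0.0197)) = 1/(2 × 0.01736) = 28.8

(L/D)max = 28.8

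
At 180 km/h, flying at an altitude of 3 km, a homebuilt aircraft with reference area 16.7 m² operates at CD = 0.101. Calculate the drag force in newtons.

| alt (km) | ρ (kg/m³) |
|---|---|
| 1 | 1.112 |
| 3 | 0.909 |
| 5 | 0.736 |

At 3 km, from the table: ρ = 0.909 kg/m³.
Convert speed: v = 180 km/h ÷ 3.6 = 50 m/s.
Dynamic pressure q = ½ρv² = ½ × 0.909 × 50² = 1136 Pa.
D = q·S·CD = 1136 × 16.7 × 0.101 = 1920 N

D = 1920 N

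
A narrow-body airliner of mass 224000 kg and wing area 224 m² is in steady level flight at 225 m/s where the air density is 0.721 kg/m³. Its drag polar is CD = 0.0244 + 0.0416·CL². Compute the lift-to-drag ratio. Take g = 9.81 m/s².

L/D = 14.8

Level flight ⇒ L = W = m·g = 224000 × 9.81 = 2.1974×10^6 N.
q = ½ρv² = ½ × 0.721 × 225² = 18250 Pa.
CL = 2W/(ρv²S) = 2×2.1974×10^6/(0.721×225²×224) = 0.5375.
CD = 0.0244 + 0.0416 × 0.5375² = 0.03642.
L/D = CL/CD = 0.5375 / 0.03642 = 14.8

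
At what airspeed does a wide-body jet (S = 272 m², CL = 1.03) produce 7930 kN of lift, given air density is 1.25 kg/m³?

v = 213 m/s

L = ½ρv²S·CL ⇒ v = √(2L/(ρ·S·CL))
v = √(2 × 7.93×10^6 / (1.25 × 272 × 1.03)) = √45290 = 213 m/s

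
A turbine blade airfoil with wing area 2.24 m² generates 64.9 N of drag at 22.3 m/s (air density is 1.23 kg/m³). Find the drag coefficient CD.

From D = ½ρv²S·CD, rearranging gives CD = 2D/(ρv²S).
CD = 2 × 64.9 / (1.23 × 22.3² × 2.24) = 0.0947

CD = 0.0947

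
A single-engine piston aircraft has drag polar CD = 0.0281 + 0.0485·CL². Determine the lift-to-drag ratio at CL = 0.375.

L/D = 10.7

CD = 0.0281 + 0.0485 × 0.375² = 0.03492
L/D = CL/CD = 0.375 / 0.03492 = 10.7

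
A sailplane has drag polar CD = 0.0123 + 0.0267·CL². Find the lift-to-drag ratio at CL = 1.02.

CD = 0.0123 + 0.0267 × 1.02² = 0.04008
L/D = CL/CD = 1.02 / 0.04008 = 25.4

L/D = 25.4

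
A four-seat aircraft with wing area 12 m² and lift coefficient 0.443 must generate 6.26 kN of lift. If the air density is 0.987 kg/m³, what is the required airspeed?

v = 48.8 m/s

L = ½ρv²S·CL ⇒ v = √(2L/(ρ·S·CL))
v = √(2 × 6260 / (0.987 × 12 × 0.443)) = √2386 = 48.8 m/s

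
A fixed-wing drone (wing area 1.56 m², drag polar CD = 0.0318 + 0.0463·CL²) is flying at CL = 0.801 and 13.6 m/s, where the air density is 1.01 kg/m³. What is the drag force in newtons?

D = 8.96 N

CD = 0.0318 + 0.0463 × 0.801² = 0.06151
D = ½ρv²S·CD = ½ × 1.01 × 13.6² × 1.56 × 0.06151 = 8.96 N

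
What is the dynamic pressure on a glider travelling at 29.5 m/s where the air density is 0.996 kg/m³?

q = 433 Pa

q = ½ρv² = ½ × 0.996 × 29.5² = 433 Pa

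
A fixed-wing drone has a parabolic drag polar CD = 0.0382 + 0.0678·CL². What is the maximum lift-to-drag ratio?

(L/D)max = 9.82

For CD = CD0 + K·CL², (L/D)max occurs at CL* = √(CD0/K) and equals 1/(2√(K·CD0)).
(L/D)max = 1/(2√(0.0678 × 0.0382)) = 1/(2 × 0.05089) = 9.82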